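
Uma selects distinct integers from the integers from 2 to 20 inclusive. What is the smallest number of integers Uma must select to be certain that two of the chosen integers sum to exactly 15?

Group the elements by complementary pair {x, 15−x}: {2,13}, {3,12}, {4,11}, …, giving 6 two-element pairs and 7 integers whose partner 15−x falls outside [2,20].
Pigeonhole: treating each of those 13 groups as a pigeonhole, one can pick one integer per group — 13 integers — with no two summing to 15.
The 14th integer lands in an occupied pair, forcing a sum of 15.

14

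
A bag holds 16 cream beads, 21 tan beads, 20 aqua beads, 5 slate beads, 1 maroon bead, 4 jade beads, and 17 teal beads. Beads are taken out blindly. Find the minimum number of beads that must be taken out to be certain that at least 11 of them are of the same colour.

51

The 7 colours are the holes; the beads drawn are the pigeons.
To avoid 11 of any one colour, the worst case takes at most 10 of each colour, or every bead of a colour that has fewer than 10.
That gives 10 + 10 + 10 + 5 + 1 + 4 + 10 = 50 beads with no colour reaching 11.
The next bead forces some colour to 11, so 50 + 1 = 51.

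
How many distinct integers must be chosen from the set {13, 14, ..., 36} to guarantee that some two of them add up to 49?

13

Group the elements by complementary pair {x, 49−x}: {13,36}, {14,35}, {15,34}, …, giving 12 two-element pairs.
By pigeonhole, treating each of those 12 groups as a pigeonhole, one can pick one integer per group — 12 integers — with no two summing to 49.
The 13th integer lands in an occupied pair, forcing a sum of 49.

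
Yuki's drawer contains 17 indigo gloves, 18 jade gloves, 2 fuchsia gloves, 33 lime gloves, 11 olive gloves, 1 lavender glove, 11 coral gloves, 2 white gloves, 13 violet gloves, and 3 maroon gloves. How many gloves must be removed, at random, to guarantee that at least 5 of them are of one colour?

The 10 colours are the holes; the gloves drawn are the pigeons.
To avoid 5 of any one colour, the worst case takes at most 4 of each colour, or every glove of a colour that has fewer than 4.
That gives 4 + 4 + 2 + 4 + 4 + 1 + 4 + 2 + 4 + 3 = 32 gloves with no colour reaching 5.
The next glove forces some colour to 5, so 32 + 1 = 33.

33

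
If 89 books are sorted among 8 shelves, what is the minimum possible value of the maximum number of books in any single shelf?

12

The 8 shelves are the holes and the 89 books are the pigeons.
If every shelf held at most 11 books, the total would be at most 8 × 11 = 88, which is less than 89.
So some shelf holds at least ⌈89/8⌉ = 12 books.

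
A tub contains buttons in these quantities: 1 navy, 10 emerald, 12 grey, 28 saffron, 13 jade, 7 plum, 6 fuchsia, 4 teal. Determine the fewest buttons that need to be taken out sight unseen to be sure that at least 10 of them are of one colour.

55

Pigeonhole: put each drawn button into a box by colour. The largest draw with every box below 10 takes min(count, 9) from each colour; colours with fewer than 9 contribute all they have.
Σ min(cᵢ, 9) = 1 + 9 + 9 + 9 + 9 + 7 + 6 + 4 = 54.
Draw number 54 + 1 = 55 must push one box to 10.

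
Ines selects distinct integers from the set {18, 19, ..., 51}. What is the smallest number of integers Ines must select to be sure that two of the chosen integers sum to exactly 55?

25

Group the elements by complementary pair {x, 55−x}: {18,37}, {19,36}, {20,35}, …, giving 10 two-element pairs and 14 integers whose partner 55−x falls outside [18,51].
By the pigeonhole principle, treating each of those 24 groups as a pigeonhole, one can pick one integer per group — 24 integers — with no two summing to 55.
The 25th integer lands in an occupied pair, forcing a sum of 55.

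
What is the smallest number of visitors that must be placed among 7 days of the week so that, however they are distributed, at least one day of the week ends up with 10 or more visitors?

64

With 63 visitors one could put exactly 9 in each of the 7 days of the week, and no day of the week would reach 10.
One more visitor must land in a day of the week that already has 9, giving it 10.
So 7 × 9 + 1 = 64 visitors are required.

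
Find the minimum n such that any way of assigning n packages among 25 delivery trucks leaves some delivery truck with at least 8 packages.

176

With 175 packages one could put exactly 7 in each of the 25 delivery trucks, and no delivery truck would reach 8.
By pigeonhole, one more package must land in a delivery truck that already has 7, giving it 8.
So 25 × 7 + 1 = 176 packages are required.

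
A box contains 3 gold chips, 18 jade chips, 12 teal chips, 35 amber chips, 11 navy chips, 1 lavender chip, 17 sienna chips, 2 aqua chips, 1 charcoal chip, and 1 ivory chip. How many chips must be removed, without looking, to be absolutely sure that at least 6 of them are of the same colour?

34

Put each drawn chip into a box by colour. The largest draw with every box below 6 takes min(count, 5) from each colour; colours with fewer than 5 contribute all they have.
Σ min(cᵢ, 5) = 3 + 5 + 5 + 5 + 5 + 1 + 5 + 2 + 1 + 1 = 33.
Draw number 33 + 1 = 34 must push one box to 6.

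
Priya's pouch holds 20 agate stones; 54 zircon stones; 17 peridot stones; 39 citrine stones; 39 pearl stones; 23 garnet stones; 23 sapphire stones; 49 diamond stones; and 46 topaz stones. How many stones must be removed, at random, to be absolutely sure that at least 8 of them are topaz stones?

272

In the worst case for collecting topaz stones, every non-topaz stone comes out first.
There are 20 + 54 + 17 + 39 + 39 + 23 + 23 + 49 = 264 non-topaz stones altogether.
After those, each further stone must be topaz, so 264 + 8 = 272 draws guarantee 8 topaz stones.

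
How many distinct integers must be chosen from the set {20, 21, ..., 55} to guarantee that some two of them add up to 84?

24

Group the elements by complementary pair {x, 84−x}: {29,55}, {30,54}, {31,53}, …, giving 13 two-element pairs, the single value 42 (it cannot pair with itself since the integers are distinct), and 9 integers whose partner 84−x falls outside [20,55].
By the pigeonhole principle, treating each of those 23 groups as a pigeonhole, one can pick one integer per group — 23 integers — with no two summing to 84.
The 24th integer lands in an occupied pair, forcing a sum of 84.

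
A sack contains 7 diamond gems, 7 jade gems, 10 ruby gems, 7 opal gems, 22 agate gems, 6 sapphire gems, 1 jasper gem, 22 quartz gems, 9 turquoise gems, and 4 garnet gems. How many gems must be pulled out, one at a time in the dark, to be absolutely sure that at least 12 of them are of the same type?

74

Put each drawn gem into a box by type. The largest draw with every box below 12 takes min(count, 11) from each type; types with fewer than 11 contribute all they have.
Σ min(cᵢ, 11) = 7 + 7 + 10 + 7 + 11 + 6 + 1 + 11 + 9 + 4 = 73.
Draw number 73 + 1 = 74 must push one box to 12.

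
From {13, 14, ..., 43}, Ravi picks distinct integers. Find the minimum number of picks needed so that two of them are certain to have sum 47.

21

A set avoiding the sum 47 can contain at most one of each pair {x, 47−x}, plus the 9 elements whose complement lies outside the range.
The integers 24, …, 43 (20 of them) are such a set: any two sum to at least 24+25 = 49 > 47.
Pigeonhole: any 21st integer completes one of the 11 pairs, so 21 choices force a sum of 47.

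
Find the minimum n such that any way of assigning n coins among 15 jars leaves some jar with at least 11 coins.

With 150 coins one could put exactly 10 in each of the 15 jars, and no jar would reach 11.
By the pigeonhole principle, one more coin must land in a jar that already has 10, giving it 11.
So 15 × 10 + 1 = 151 coins are required.

151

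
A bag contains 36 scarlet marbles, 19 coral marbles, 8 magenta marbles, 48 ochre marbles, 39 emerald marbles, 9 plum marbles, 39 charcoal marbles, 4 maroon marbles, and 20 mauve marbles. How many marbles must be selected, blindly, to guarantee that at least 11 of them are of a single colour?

By pigeonhole, put each drawn marble into a box by colour. The largest draw with every box below 11 takes min(count, 10) from each colour; colours with fewer than 10 contribute all they have.
Σ min(cᵢ, 10) = 10 + 10 + 8 + 10 + 10 + 9 + 10 + 4 + 10 = 81.
Draw number 81 + 1 = 82 must push one box to 11.

82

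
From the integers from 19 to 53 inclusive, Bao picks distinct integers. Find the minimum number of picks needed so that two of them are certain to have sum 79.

22

Two chosen integers sum to 79 exactly when both halves of some pair {x, 79−x} with 26 ≤ x ≤ 79−x ≤ 53 are chosen — 14 such pairs.
The remaining 7 elements (those with no distinct partner in range) can never complete a 79-sum, so the worst case takes all of them and one from each pair: 7 + 14 = 21.
Pigeonhole: the 22nd integer has to be the second member of some pair, so 21 + 1 = 22.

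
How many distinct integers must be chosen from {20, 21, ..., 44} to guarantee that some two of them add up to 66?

A set avoiding the sum 66 can contain at most one of each pair {x, 66−x}, plus the 3 elements whose complement lies outside the range or equal to its own complement.
The integers 20, …, 33 (14 of them) are such a set: any two sum to at least 20+21 = 41 and at most 32+33 = 65 < 66.
Any 15th integer completes one of the 11 pairs, so 15 choices force a sum of 66.

15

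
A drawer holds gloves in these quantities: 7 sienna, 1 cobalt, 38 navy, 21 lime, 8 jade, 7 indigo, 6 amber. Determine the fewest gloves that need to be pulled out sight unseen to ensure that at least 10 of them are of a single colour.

The 7 colours are the holes; the gloves drawn are the pigeons.
To avoid 10 of any one colour, the worst case takes at most 9 of each colour, or every glove of a colour that has fewer than 9.
That gives 7 + 1 + 9 + 9 + 8 + 7 + 6 = 47 gloves with no colour reaching 10.
The next glove forces some colour to 10, so 47 + 1 = 48.

48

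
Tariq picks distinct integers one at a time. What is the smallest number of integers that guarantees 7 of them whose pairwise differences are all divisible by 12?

Integers whose pairwise differences are multiples of 12 are exactly those sharing a remainder mod 12. The 12 residue classes mod 12 are the pigeonholes.
With 72 integers one could put 6 in each residue class and have no class reach 7.
The 73rd integer pushes some class to 7, so 12·6 + 1 = 73.

73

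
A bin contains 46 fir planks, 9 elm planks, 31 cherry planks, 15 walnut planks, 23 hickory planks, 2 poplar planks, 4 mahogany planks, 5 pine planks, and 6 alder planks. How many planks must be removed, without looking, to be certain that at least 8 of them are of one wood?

53

An adversary could hand out at most 7 planks per wood (4 woods run out sooner): 7 + 7 + 7 + 7 + 7 + 2 + 4 + 5 + 6 = 52 planks and still no wood has 8.
By pigeonhole, one more plank lands in a wood already at 7, so 53 draws are enough and 52 are not.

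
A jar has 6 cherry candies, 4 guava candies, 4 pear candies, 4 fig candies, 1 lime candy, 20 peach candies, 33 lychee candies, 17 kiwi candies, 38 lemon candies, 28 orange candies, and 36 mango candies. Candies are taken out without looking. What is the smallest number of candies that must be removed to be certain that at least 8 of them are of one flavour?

By the pigeonhole principle, put each drawn candy into a box by flavour. The largest draw with every box below 8 takes min(count, 7) from each flavour; flavours with fewer than 7 contribute all they have.
Σ min(cᵢ, 7) = 6 + 4 + 4 + 4 + 1 + 7 + 7 + 7 + 7 + 7 + 7 = 61.
Draw number 61 + 1 = 62 must push one box to 8.

62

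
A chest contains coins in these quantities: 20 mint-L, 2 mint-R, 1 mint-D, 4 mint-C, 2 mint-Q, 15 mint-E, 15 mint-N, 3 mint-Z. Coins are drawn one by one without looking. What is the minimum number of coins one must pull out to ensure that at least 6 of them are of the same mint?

An adversary could hand out at most 5 coins per mint (5 mints run out sooner): 5 + 2 + 1 + 4 + 2 + 5 + 5 + 3 = 27 coins and still no mint has 6.
Pigeonhole: one more coin lands in a mint already at 5, so 28 draws are enough and 27 are not.

28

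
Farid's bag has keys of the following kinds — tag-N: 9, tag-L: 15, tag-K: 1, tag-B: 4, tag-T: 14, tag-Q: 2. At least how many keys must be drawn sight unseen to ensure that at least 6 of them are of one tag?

The 6 tags are the holes; the keys drawn are the pigeons.
To avoid 6 of any one tag, the worst case takes at most 5 of each tag, or every key of a tag that has fewer than 5.
That gives 5 + 5 + 1 + 4 + 5 + 2 = 22 keys with no tag reaching 6.
The next key forces some tag to 6, so 22 + 1 = 23.

23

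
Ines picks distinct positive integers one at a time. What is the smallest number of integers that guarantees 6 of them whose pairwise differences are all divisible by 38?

191

Integers whose pairwise differences are multiples of 38 are exactly those sharing a remainder mod 38. Pigeonhole: the 38 residue classes mod 38 are the pigeonholes.
With 190 integers one could put 5 in each residue class and have no class reach 6.
The 191st integer pushes some class to 6, so 38·5 + 1 = 191.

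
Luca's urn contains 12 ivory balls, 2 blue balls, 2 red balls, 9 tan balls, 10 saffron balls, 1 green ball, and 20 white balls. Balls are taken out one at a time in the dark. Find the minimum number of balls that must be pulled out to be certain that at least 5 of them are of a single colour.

22

An adversary could hand out at most 4 balls per colour (blue, red, green run out sooner): 4 + 2 + 2 + 4 + 4 + 1 + 4 = 21 balls and still no colour has 5.
One more ball lands in a colour already at 4, so 22 draws are enough and 21 are not.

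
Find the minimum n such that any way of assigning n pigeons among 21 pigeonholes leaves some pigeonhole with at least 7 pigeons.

127

With 126 pigeons one could put exactly 6 in each of the 21 pigeonholes, and no pigeonhole would reach 7.
One more pigeon must land in a pigeonhole that already has 6, giving it 7.
So 21 × 6 + 1 = 127 pigeons are required.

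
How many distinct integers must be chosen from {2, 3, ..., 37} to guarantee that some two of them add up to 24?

27

A set avoiding the sum 24 can contain at most one of each pair {x, 24−x}, plus the 16 elements whose complement lies outside the range or equal to its own complement.
The integers 12, …, 37 (26 of them) are such a set: any two sum to at least 12+13 = 25 > 24.
By pigeonhole, any 27th integer completes one of the 10 pairs, so 27 choices force a sum of 24.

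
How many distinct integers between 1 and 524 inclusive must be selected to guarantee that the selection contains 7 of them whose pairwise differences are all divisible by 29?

175

Integers whose pairwise differences are multiples of 29 are exactly those sharing a remainder mod 29. Pigeonhole: the 29 residue classes mod 29 are the pigeonholes.
With 174 integers one could put 6 in each residue class and have no class reach 7.
The 175th integer pushes some class to 7, so 29·6 + 1 = 175.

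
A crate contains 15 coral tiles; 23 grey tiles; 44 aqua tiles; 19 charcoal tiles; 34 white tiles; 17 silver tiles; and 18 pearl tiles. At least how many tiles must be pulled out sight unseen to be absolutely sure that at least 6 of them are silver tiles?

In the worst case for collecting silver tiles, every non-silver tile comes out first.
There are 15 + 23 + 44 + 19 + 34 + 18 = 153 non-silver tiles altogether.
After those, each further tile must be silver, so 153 + 6 = 159 draws guarantee 6 silver tiles.

159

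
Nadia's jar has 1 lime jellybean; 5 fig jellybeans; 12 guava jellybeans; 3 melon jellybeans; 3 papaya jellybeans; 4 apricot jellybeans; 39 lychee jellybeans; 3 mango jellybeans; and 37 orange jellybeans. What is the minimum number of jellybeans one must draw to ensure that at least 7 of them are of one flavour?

38

The 9 flavours are the holes; the jellybeans drawn are the pigeons.
To avoid 7 of any one flavour, the worst case takes at most 6 of each flavour, or every jellybean of a flavour that has fewer than 6.
That gives 1 + 5 + 6 + 3 + 3 + 4 + 6 + 3 + 6 = 37 jellybeans with no flavour reaching 7.
The next jellybean forces some flavour to 7, so 37 + 1 = 38.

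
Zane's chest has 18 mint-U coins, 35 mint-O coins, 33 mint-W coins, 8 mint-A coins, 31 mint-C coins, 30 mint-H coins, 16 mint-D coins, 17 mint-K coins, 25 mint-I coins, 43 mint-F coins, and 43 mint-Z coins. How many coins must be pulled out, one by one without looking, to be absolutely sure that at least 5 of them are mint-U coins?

286

In the worst case for collecting mint-U coins, every non-mint-U coin comes out first.
There are 35 + 33 + 8 + 31 + 30 + 16 + 17 + 25 + 43 + 43 = 281 non-mint-U coins altogether.
After those, each further coin must be mint-U, so 281 + 5 = 286 draws guarantee 5 mint-U coins.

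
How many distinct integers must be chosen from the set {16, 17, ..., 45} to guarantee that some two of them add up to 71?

21

Two chosen integers sum to 71 exactly when both halves of some pair {x, 71−x} with 26 ≤ x ≤ 71−x ≤ 45 are chosen — 10 such pairs.
The remaining 10 elements (those with no distinct partner in range) can never complete a 71-sum, so the worst case takes all of them and one from each pair: 10 + 10 = 20.
By pigeonhole, the 21st integer has to be the second member of some pair, so 20 + 1 = 21.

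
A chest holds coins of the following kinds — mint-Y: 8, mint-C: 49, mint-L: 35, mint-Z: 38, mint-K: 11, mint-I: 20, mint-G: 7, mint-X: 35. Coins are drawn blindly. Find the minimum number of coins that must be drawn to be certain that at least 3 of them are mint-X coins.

171

In the worst case for collecting mint-X coins, every non-mint-X coin comes out first.
There are 8 + 49 + 35 + 38 + 11 + 20 + 7 = 168 non-mint-X coins altogether.
After those, each further coin must be mint-X, so 168 + 3 = 171 draws guarantee 3 mint-X coins.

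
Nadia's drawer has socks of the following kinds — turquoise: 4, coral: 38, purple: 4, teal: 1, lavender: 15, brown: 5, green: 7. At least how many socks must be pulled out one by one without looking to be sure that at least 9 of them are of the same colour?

38

By the pigeonhole principle, put each drawn sock into a box by colour. The largest draw with every box below 9 takes min(count, 8) from each colour; colours with fewer than 8 contribute all they have.
Σ min(cᵢ, 8) = 4 + 8 + 4 + 1 + 8 + 5 + 7 = 37.
Draw number 37 + 1 = 38 must push one box to 9.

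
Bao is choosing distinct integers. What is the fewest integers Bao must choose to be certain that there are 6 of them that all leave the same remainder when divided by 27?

136

Pigeonhole: the 27 residue classes mod 27 are the pigeonholes.
With 135 integers one could put 5 in each residue class and have no class reach 6.
The 136th integer pushes some class to 6, so 27·5 + 1 = 136.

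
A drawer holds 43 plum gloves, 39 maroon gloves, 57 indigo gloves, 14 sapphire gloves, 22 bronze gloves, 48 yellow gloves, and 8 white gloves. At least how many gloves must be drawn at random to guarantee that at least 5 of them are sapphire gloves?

In the worst case for collecting sapphire gloves, every non-sapphire glove comes out first.
There are 43 + 39 + 57 + 22 + 48 + 8 = 217 non-sapphire gloves altogether.
After those, each further glove must be sapphire, so 217 + 5 = 222 draws guarantee 5 sapphire gloves.

222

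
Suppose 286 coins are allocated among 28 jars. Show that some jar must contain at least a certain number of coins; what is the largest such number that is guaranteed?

11

Pigeonhole: the 28 jars are the holes and the 286 coins are the pigeons.
If every jar held at most 10 coins, the total would be at most 28 × 10 = 280, which is less than 286.
So some jar holds at least ⌈286/28⌉ = 11 coins.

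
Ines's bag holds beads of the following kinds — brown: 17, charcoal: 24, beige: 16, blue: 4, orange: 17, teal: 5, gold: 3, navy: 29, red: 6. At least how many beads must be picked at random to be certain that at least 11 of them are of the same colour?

69

Put each drawn bead into a box by colour. The largest draw with every box below 11 takes min(count, 10) from each colour; colours with fewer than 10 contribute all they have.
Σ min(cᵢ, 10) = 10 + 10 + 10 + 4 + 10 + 5 + 3 + 10 + 6 = 68.
Draw number 68 + 1 = 69 must push one box to 11.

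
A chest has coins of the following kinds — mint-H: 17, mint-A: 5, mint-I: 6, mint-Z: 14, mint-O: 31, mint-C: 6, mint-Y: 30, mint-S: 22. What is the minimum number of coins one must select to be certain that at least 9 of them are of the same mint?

58

By the pigeonhole principle, the 8 mints are the holes; the coins drawn are the pigeons.
To avoid 9 of any one mint, the worst case takes at most 8 of each mint, or every coin of a mint that has fewer than 8.
That gives 8 + 5 + 6 + 8 + 8 + 6 + 8 + 8 = 57 coins with no mint reaching 9.
The next coin forces some mint to 9, so 57 + 1 = 58.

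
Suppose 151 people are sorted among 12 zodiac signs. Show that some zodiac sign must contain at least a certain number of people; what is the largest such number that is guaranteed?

The 12 zodiac signs are the holes and the 151 people are the pigeons.
If every zodiac sign held at most 12 people, the total would be at most 12 × 12 = 144, which is less than 151.
So some zodiac sign holds at least ⌈151/12⌉ = 13 people.

13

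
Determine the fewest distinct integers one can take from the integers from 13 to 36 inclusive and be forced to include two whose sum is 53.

Group the elements by complementary pair {x, 53−x}: {17,36}, {18,35}, {19,34}, …, giving 10 two-element pairs and 4 integers whose partner 53−x falls outside [13,36].
By pigeonhole, treating each of those 14 groups as a pigeonhole, one can pick one integer per group — 14 integers — with no two summing to 53.
The 15th integer lands in an occupied pair, forcing a sum of 53.

15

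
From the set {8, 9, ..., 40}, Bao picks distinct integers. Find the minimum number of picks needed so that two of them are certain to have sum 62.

Two chosen integers sum to 62 exactly when both halves of some pair {x, 62−x} with 22 ≤ x ≤ 62−x ≤ 40 are chosen — 9 such pairs.
The remaining 15 elements (those with no distinct partner in range) can never complete a 62-sum, so the worst case takes all of them and one from each pair: 15 + 9 = 24.
By the pigeonhole principle, the 25th integer has to be the second member of some pair, so 24 + 1 = 25.

25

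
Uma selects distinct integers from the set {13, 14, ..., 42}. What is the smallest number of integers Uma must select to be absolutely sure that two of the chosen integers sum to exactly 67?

22

A set avoiding the sum 67 can contain at most one of each pair {x, 67−x}, plus the 12 elements whose complement lies outside the range.
The integers 13, …, 33 (21 of them) are such a set: any two sum to at least 13+14 = 27 and at most 32+33 = 65 < 67.
Any 22nd integer completes one of the 9 pairs, so 22 choices force a sum of 67.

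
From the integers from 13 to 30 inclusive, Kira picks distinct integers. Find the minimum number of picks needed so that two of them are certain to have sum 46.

12

Group the elements by complementary pair {x, 46−x}: {16,30}, {17,29}, {18,28}, …, giving 7 two-element pairs, the single value 23 (it cannot pair with itself since the integers are distinct), and 3 integers whose partner 46−x falls outside [13,30].
Treating each of those 11 groups as a pigeonhole, one can pick one integer per group — 11 integers — with no two summing to 46.
The 12th integer lands in an occupied pair, forcing a sum of 46.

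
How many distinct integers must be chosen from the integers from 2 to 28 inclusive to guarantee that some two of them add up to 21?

19

A set avoiding the sum 21 can contain at most one of each pair {x, 21−x}, plus the 9 elements whose complement lies outside the range.
The integers 11, …, 28 (18 of them) are such a set: any two sum to at least 11+12 = 23 > 21.
By pigeonhole, any 19th integer completes one of the 9 pairs, so 19 choices force a sum of 21.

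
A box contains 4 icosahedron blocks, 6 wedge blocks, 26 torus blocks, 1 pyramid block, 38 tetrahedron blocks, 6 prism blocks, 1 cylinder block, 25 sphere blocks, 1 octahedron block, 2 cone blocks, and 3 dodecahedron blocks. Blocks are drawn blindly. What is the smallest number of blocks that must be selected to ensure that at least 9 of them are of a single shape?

49

Put each drawn block into a box by shape. The largest draw with every box below 9 takes min(count, 8) from each shape; shapes with fewer than 8 contribute all they have.
Σ min(cᵢ, 8) = 4 + 6 + 8 + 1 + 8 + 6 + 1 + 8 + 1 + 2 + 3 = 48.
Draw number 48 + 1 = 49 must push one box to 9.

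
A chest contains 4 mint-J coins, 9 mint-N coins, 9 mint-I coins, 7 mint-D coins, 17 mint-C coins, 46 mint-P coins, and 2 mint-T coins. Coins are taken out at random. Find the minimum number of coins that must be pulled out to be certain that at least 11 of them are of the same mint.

By the pigeonhole principle, put each drawn coin into a box by mint. The largest draw with every box below 11 takes min(count, 10) from each mint; mints with fewer than 10 contribute all they have.
Σ min(cᵢ, 10) = 4 + 9 + 9 + 7 + 10 + 10 + 2 = 51.
Draw number 51 + 1 = 52 must push one box to 11.

52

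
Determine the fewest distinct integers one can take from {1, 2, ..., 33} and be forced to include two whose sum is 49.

Two chosen integers sum to 49 exactly when both halves of some pair {x, 49−x} with 16 ≤ x ≤ 49−x ≤ 33 are chosen — 9 such pairs.
The remaining 15 elements (those with no distinct partner in range) can never complete a 49-sum, so the worst case takes all of them and one from each pair: 15 + 9 = 24.
The 25th integer has to be the second member of some pair, so 24 + 1 = 25.

25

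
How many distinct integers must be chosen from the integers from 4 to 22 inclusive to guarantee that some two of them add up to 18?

Group the elements by complementary pair {x, 18−x}: {4,14}, {5,13}, {6,12}, …, giving 5 two-element pairs, the single value 9 (it cannot pair with itself since the integers are distinct), and 8 integers whose partner 18−x falls outside [4,22].
Treating each of those 14 groups as a pigeonhole, one can pick one integer per group — 14 integers — with no two summing to 18.
The 15th integer lands in an occupied pair, forcing a sum of 18.

15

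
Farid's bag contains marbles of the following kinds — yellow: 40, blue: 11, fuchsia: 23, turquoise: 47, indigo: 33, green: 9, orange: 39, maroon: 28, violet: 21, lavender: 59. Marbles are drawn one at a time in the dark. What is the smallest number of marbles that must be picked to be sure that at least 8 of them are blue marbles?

307

In the worst case for collecting blue marbles, every non-blue marble comes out first.
There are 40 + 23 + 47 + 33 + 9 + 39 + 28 + 21 + 59 = 299 non-blue marbles altogether.
After those, each further marble must be blue, so 299 + 8 = 307 draws guarantee 8 blue marbles.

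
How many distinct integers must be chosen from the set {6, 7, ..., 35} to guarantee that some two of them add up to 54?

Group the elements by complementary pair {x, 54−x}: {19,35}, {20,34}, {21,33}, …, giving 8 two-element pairs, the single value 27 (it cannot pair with itself since the integers are distinct), and 13 integers whose partner 54−x falls outside [6,35].
Treating each of those 22 groups as a pigeonhole, one can pick one integer per group — 22 integers — with no two summing to 54.
The 23rd integer lands in an occupied pair, forcing a sum of 54.

23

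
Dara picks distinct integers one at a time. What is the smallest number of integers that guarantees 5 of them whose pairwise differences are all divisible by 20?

Integers whose pairwise differences are multiples of 20 are exactly those sharing a remainder mod 20. Pigeonhole: the 20 residue classes mod 20 are the pigeonholes.
With 80 integers one could put 4 in each residue class and have no class reach 5.
The 81st integer pushes some class to 5, so 20·4 + 1 = 81.

81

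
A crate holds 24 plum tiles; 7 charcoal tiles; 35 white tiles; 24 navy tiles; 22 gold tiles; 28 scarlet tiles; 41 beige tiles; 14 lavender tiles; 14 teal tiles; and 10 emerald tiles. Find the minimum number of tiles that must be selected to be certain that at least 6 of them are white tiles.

190

In the worst case for collecting white tiles, every non-white tile comes out first.
There are 24 + 7 + 24 + 22 + 28 + 41 + 14 + 14 + 10 = 184 non-white tiles altogether.
After those, each further tile must be white, so 184 + 6 = 190 draws guarantee 6 white tiles.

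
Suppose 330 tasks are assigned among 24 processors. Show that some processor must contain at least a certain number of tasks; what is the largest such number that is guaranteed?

By pigeonhole, the 24 processors are the holes and the 330 tasks are the pigeons.
If every processor held at most 13 tasks, the total would be at most 24 × 13 = 312, which is less than 330.
So some processor holds at least ⌈330/24⌉ = 14 tasks.

14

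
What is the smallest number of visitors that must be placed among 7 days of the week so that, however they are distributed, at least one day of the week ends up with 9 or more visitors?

57

With 56 visitors one could put exactly 8 in each of the 7 days of the week, and no day of the week would reach 9.
By pigeonhole, one more visitor must land in a day of the week that already has 8, giving it 9.
So 7 × 8 + 1 = 57 visitors are required.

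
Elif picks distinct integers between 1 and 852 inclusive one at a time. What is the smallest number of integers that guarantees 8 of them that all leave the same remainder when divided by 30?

Pigeonhole: the 30 residue classes mod 30 are the pigeonholes.
With 210 integers one could put 7 in each residue class and have no class reach 8.
The 211th integer pushes some class to 8, so 30·7 + 1 = 211.

211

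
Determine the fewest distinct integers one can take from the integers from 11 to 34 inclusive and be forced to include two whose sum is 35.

Group the elements by complementary pair {x, 35−x}: {11,24}, {12,23}, {13,22}, …, giving 7 two-element pairs and 10 integers whose partner 35−x falls outside [11,34].
Treating each of those 17 groups as a pigeonhole, one can pick one integer per group — 17 integers — with no two summing to 35.
The 18th integer lands in an occupied pair, forcing a sum of 35.

18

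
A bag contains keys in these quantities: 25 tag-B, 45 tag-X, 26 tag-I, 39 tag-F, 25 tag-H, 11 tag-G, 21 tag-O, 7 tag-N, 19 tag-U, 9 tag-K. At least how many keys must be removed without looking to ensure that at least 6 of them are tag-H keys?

208

In the worst case for collecting tag-H keys, every non-tag-H key comes out first.
There are 25 + 45 + 26 + 39 + 11 + 21 + 7 + 19 + 9 = 202 non-tag-H keys altogether.
After those, each further key must be tag-H, so 202 + 6 = 208 draws guarantee 6 tag-H keys.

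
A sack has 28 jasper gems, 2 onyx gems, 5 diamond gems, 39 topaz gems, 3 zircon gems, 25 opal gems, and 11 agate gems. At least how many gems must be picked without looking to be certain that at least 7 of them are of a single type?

Put each drawn gem into a box by type. The largest draw with every box below 7 takes min(count, 6) from each type; types with fewer than 6 contribute all they have.
Σ min(cᵢ, 6) = 6 + 2 + 5 + 6 + 3 + 6 + 6 = 34.
Draw number 34 + 1 = 35 must push one box to 7.

35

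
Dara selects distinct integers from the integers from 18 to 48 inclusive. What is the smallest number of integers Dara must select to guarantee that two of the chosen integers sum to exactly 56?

22

A set avoiding the sum 56 can contain at most one of each pair {x, 56−x}, plus the 11 elements whose complement lies outside the range or equal to its own complement.
The integers 28, …, 48 (21 of them) are such a set: any two sum to at least 28+29 = 57 > 56.
Pigeonhole: any 22nd integer completes one of the 10 pairs, so 22 choices force a sum of 56.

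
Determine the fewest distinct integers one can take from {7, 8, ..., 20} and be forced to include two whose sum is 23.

A set avoiding the sum 23 can contain at most one of each pair {x, 23−x}, plus the 4 elements whose complement lies outside the range.
The integers 12, …, 20 (9 of them) are such a set: any two sum to at least 12+13 = 25 > 23.
Pigeonhole: any 10th integer completes one of the 5 pairs, so 10 choices force a sum of 23.

10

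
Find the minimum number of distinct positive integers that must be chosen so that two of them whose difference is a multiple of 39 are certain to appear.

Integers whose pairwise differences are multiples of 39 are exactly those sharing a remainder mod 39. Pigeonhole: the 39 residue classes mod 39 are the pigeonholes.
With 39 integers one could put 1 in each residue class and have no class reach 2.
The 40th integer pushes some class to 2, so 39·1 + 1 = 40.

40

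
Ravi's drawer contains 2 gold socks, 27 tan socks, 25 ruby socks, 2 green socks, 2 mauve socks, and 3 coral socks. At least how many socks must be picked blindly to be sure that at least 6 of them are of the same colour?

20

By the pigeonhole principle, the 6 colours are the holes; the socks drawn are the pigeons.
To avoid 6 of any one colour, the worst case takes at most 5 of each colour, or every sock of a colour that has fewer than 5.
That gives 2 + 5 + 5 + 2 + 2 + 3 = 19 socks with no colour reaching 6.
The next sock forces some colour to 6, so 19 + 1 = 20.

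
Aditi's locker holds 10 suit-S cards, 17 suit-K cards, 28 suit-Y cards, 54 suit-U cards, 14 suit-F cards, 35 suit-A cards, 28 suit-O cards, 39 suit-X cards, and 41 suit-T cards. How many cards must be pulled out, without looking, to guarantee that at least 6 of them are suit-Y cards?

244

In the worst case for collecting suit-Y cards, every non-suit-Y card comes out first.
There are 10 + 17 + 54 + 14 + 35 + 28 + 39 + 41 = 238 non-suit-Y cards altogether.
After those, each further card must be suit-Y, so 238 + 6 = 244 draws guarantee 6 suit-Y cards.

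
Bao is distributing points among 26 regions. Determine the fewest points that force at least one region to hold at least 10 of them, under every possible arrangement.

235

With 234 points one could put exactly 9 in each of the 26 regions, and no region would reach 10.
One more point must land in a region that already has 9, giving it 10.
So 26 × 9 + 1 = 235 points are required.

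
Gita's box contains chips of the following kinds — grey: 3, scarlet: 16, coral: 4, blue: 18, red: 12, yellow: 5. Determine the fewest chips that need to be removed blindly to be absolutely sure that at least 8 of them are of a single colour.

The 6 colours are the holes; the chips drawn are the pigeons.
To avoid 8 of any one colour, the worst case takes at most 7 of each colour, or every chip of a colour that has fewer than 7.
That gives 3 + 7 + 4 + 7 + 7 + 5 = 33 chips with no colour reaching 8.
The next chip forces some colour to 8, so 33 + 1 = 34.

34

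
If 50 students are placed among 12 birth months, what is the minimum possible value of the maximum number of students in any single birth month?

5

The 12 birth months are the holes and the 50 students are the pigeons.
If every birth month held at most 4 students, the total would be at most 12 × 4 = 48, which is less than 50.
So some birth month holds at least ⌈50/12⌉ = 5 students.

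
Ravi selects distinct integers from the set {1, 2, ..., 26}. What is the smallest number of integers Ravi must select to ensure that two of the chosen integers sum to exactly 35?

A set avoiding the sum 35 can contain at most one of each pair {x, 35−x}, plus the 8 elements whose complement lies outside the range.
The integers 1, …, 17 (17 of them) are such a set: any two sum to at least 1+2 = 3 and at most 16+17 = 33 < 35.
Any 18th integer completes one of the 9 pairs, so 18 choices force a sum of 35.

18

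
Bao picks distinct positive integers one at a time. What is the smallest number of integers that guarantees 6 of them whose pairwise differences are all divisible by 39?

Integers whose pairwise differences are multiples of 39 are exactly those sharing a remainder mod 39. By the pigeonhole principle, the 39 residue classes mod 39 are the pigeonholes.
With 195 integers one could put 5 in each residue class and have no class reach 6.
The 196th integer pushes some class to 6, so 39·5 + 1 = 196.

196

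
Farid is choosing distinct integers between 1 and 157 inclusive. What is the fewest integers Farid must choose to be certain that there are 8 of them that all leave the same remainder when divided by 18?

By pigeonhole, the 18 residue classes mod 18 are the pigeonholes.
With 126 integers one could put 7 in each residue class and have no class reach 8.
The 127th integer pushes some class to 8, so 18·7 + 1 = 127.

127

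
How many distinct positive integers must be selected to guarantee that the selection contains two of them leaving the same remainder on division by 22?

Pigeonhole: the 22 residue classes mod 22 are the pigeonholes.
With 22 integers one could put 1 in each residue class and have no class reach 2.
The 23rd integer pushes some class to 2, so 22·1 + 1 = 23.

23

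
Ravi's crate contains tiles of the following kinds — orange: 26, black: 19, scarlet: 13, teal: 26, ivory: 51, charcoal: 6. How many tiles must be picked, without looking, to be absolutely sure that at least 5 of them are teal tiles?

In the worst case for collecting teal tiles, every non-teal tile comes out first.
There are 26 + 19 + 13 + 51 + 6 = 115 non-teal tiles altogether.
After those, each further tile must be teal, so 115 + 5 = 120 draws guarantee 5 teal tiles.

120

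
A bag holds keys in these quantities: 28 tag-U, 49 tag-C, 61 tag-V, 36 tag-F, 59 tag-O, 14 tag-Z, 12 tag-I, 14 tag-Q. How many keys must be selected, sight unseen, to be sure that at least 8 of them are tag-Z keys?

267

In the worst case for collecting tag-Z keys, every non-tag-Z key comes out first.
There are 28 + 49 + 61 + 36 + 59 + 12 + 14 = 259 non-tag-Z keys altogether.
After those, each further key must be tag-Z, so 259 + 8 = 267 draws guarantee 8 tag-Z keys.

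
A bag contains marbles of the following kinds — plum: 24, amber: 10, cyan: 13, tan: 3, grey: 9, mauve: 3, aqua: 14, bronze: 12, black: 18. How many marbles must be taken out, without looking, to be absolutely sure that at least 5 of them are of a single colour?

Pigeonhole: the 9 colours are the holes; the marbles drawn are the pigeons.
To avoid 5 of any one colour, the worst case takes at most 4 of each colour, or every marble of a colour that has fewer than 4.
That gives 4 + 4 + 4 + 3 + 4 + 3 + 4 + 4 + 4 = 34 marbles with no colour reaching 5.
The next marble forces some colour to 5, so 34 + 1 = 35.

35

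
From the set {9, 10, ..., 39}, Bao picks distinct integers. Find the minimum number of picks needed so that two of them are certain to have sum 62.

24

Group the elements by complementary pair {x, 62−x}: {23,39}, {24,38}, {25,37}, …, giving 8 two-element pairs, the single value 31 (it cannot pair with itself since the integers are distinct), and 14 integers whose partner 62−x falls outside [9,39].
By pigeonhole, treating each of those 23 groups as a pigeonhole, one can pick one integer per group — 23 integers — with no two summing to 62.
The 24th integer lands in an occupied pair, forcing a sum of 62.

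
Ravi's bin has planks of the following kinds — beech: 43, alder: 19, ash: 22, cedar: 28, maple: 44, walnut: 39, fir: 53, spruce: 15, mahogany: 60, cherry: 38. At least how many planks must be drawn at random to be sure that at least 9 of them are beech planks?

In the worst case for collecting beech planks, every non-beech plank comes out first.
There are 19 + 22 + 28 + 44 + 39 + 53 + 15 + 60 + 38 = 318 non-beech planks altogether.
After those, each further plank must be beech, so 318 + 9 = 327 draws guarantee 9 beech planks.

327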